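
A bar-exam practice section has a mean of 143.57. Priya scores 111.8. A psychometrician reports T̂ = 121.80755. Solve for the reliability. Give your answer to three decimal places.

T̂ = ρX + (1 − ρ)μ  ⇒  T̂ − μ = ρ(X − μ)
ρ = (T̂ − μ)/(X − μ) = (121.80755 − 143.57) / (111.8 − 143.57) = -21.76245 / -31.77 = 0.68500

0.685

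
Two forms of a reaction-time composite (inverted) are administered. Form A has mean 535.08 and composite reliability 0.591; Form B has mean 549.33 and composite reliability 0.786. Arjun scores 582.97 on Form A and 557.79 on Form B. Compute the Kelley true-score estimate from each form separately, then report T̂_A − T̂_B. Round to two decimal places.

T̂_A = 0.591(582.97) + 0.409(535.08) = 563.3830
T̂_B = 0.786(557.79) + 0.214(549.33) = 555.9796
T̂_A − T̂_B = 7.4034

7.40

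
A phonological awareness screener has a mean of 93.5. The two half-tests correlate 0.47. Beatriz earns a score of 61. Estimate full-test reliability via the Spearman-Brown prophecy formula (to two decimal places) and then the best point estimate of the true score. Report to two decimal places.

Spearman-Brown: ρ = 2r/(1 + r) = 2(0.47)/(1 + 0.47) = 0.940/1.47 = 0.6395 → 0.64
T̂ = ρX + (1 − ρ)μ
  = 0.64 × 61 + 0.36 × 93.5
  = 39.04 + 33.660
  = 72.700
  ≈ 72.70

72.70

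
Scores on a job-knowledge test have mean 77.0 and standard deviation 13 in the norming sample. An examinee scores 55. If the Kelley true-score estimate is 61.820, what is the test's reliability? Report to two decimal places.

T̂ = ρX + (1 − ρ)μ  ⇒  T̂ − μ = ρ(X − μ)
ρ = (T̂ − μ)/(X − μ) = (61.820 − 77.0) / (55 − 77.0) = -15.180 / -22.0 = 0.6900

0.69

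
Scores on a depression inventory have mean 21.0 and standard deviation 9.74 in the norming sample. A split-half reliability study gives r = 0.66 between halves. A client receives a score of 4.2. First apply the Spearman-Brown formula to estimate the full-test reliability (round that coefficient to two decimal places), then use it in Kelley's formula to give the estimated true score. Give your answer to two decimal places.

Spearman-Brown: ρ = 2r/(1 + r) = 2(0.66)/(1 + 0.66) = 1.320/1.66 = 0.7952 → 0.80
T̂ = 0.80(4.2) + 0.20(21.0) = 3.360 + 4.200 = 7.560 → 7.56

7.56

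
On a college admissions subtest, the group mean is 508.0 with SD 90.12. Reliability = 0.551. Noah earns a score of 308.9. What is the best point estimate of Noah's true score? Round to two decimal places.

T̂ = 0.551(308.9) + 0.449(508.0) = 170.2039 + 228.0920 = 398.296 → 398.30

398.30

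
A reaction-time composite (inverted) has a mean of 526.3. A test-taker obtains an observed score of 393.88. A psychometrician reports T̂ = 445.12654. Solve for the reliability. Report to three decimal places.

T̂ = ρX + (1 − ρ)μ  ⇒  T̂ − μ = ρ(X − μ)
ρ = (T̂ − μ)/(X − μ) = (445.12654 − 526.3) / (393.88 − 526.3) = -81.17346 / -132.42 = 0.61300

0.613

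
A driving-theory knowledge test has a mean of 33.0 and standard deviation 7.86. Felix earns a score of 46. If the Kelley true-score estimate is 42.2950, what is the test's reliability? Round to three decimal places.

0.715

T̂ = ρX + (1 − ρ)μ  ⇒  T̂ − μ = ρ(X − μ)
ρ = (T̂ − μ)/(X − μ) = (42.2950 − 33.0) / (46 − 33.0) = 9.2950 / 13.0 = 0.71500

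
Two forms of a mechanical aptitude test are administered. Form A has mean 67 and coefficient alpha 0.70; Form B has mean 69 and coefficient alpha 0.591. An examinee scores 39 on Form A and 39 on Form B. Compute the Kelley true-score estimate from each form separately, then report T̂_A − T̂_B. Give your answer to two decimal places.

T̂_A = 0.70(39) + 0.30(67) = 47.4000
T̂_B = 0.591(39) + 0.409(69) = 51.2700
T̂_A − T̂_B = -3.8700

-3.87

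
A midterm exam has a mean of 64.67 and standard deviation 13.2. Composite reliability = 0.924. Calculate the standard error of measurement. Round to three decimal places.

SEM = SD · √(1 − ρ) = 13.2 × √0.076 = 13.2 × 0.2757 = 3.6390

3.639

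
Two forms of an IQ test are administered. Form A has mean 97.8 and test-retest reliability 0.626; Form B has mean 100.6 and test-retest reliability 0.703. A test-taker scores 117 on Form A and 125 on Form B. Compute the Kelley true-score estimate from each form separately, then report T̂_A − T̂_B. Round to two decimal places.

T̂_A = 0.626(117) + 0.374(97.8) = 109.8192
T̂_B = 0.703(125) + 0.297(100.6) = 117.7532
T̂_A − T̂_B = -7.9340

-7.93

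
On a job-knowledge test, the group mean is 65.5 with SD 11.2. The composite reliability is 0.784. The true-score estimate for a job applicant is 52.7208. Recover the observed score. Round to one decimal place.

T̂ = ρX + (1 − ρ)μ  ⇒  X = (T̂ − (1 − ρ)μ) / ρ
X = (52.7208 − 0.216 × 65.5) / 0.784 = (52.7208 − 14.1480) / 0.784 = 38.5728 / 0.784 = 49.200

49.2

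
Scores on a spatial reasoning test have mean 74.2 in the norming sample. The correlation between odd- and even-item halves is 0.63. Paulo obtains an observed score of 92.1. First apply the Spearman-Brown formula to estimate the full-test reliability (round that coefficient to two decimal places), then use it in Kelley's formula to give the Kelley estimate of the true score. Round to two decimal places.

87.98

Spearman-Brown: ρ = 2r/(1 + r) = 2(0.63)/(1 + 0.63) = 1.260/1.63 = 0.7730 → 0.77
Regress the observed score toward the mean by the unreliability: T̂ = 0.77·92.1 + 0.23·74.2 = 70.917 + 17.066 = 87.983.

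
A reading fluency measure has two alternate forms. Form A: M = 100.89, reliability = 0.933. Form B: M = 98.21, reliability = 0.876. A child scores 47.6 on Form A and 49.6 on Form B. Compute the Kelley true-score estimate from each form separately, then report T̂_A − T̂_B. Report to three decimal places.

T̂_A = 0.933(47.6) + 0.067(100.89) = 51.17043
T̂_B = 0.876(49.6) + 0.124(98.21) = 55.62764
T̂_A − T̂_B = -4.45721

-4.457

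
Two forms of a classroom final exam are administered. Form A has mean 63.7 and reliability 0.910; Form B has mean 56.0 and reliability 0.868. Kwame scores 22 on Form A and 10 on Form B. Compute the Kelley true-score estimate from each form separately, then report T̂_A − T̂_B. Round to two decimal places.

9.68

T̂_A = 0.910(22) + 0.090(63.7) = 25.7530
T̂_B = 0.868(10) + 0.132(56.0) = 16.0720
T̂_A − T̂_B = 9.6810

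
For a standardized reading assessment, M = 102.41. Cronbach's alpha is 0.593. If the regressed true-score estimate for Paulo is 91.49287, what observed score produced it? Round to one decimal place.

T̂ = ρX + (1 − ρ)μ  ⇒  X = (T̂ − (1 − ρ)μ) / ρ
X = (91.49287 − 0.407 × 102.41) / 0.593 = (91.49287 − 41.68087) / 0.593 = 49.81200 / 0.593 = 84.000

84.0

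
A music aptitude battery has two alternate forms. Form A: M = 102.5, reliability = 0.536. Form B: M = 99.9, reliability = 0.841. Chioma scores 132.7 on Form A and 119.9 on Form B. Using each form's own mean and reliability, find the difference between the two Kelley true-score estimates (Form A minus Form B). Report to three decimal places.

1.967

T̂_A = 0.536(132.7) + 0.464(102.5) = 118.68720
T̂_B = 0.841(119.9) + 0.159(99.9) = 116.72000
T̂_A − T̂_B = 1.96720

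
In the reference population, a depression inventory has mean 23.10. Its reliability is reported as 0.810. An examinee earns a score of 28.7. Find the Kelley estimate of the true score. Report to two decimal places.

T̂ = 0.810(28.7) + 0.190(23.10) = 23.2470 + 4.38900 = 27.636 → 27.64

27.64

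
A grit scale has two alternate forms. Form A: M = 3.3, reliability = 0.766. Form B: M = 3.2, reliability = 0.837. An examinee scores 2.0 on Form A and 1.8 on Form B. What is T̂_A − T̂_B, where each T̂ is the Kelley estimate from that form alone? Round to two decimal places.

T̂_A = 0.766(2.0) + 0.234(3.3) = 2.3042
T̂_B = 0.837(1.8) + 0.163(3.2) = 2.0282
T̂_A − T̂_B = 0.2760

0.28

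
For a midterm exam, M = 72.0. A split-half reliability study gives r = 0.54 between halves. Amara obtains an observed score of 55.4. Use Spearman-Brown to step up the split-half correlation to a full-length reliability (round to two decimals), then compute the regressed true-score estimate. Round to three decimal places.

Spearman-Brown: ρ = 2r/(1 + r) = 2(0.54)/(1 + 0.54) = 1.080/1.54 = 0.7013 → 0.70
Kelley's formula gives T̂ = 0.70·55.4 + 0.30·72.0 = 38.780 + 21.600 = 60.3800.

60.380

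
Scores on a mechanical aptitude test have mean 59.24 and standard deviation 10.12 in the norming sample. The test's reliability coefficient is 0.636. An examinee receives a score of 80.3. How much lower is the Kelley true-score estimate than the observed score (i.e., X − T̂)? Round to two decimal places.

7.67

Weight the observed score by reliability and the mean by (1 − reliability): T̂ = 0.636·80.3 + 0.364·59.24 = 51.0708 + 21.56336 = 72.6342.
X − T̂ = 80.3 − 72.634 = 7.666 → 7.67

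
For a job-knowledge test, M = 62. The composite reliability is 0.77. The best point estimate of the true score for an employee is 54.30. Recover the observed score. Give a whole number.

52

T̂ = ρX + (1 − ρ)μ  ⇒  X = (T̂ − (1 − ρ)μ) / ρ
X = (54.30 − 0.23 × 62) / 0.77 = (54.30 − 14.26) / 0.77 = 40.04 / 0.77 = 52.00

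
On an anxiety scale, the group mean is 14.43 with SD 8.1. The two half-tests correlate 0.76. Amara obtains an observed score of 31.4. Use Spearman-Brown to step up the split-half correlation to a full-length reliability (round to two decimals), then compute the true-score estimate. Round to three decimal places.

29.024

Spearman-Brown: ρ = 2r/(1 + r) = 2(0.76)/(1 + 0.76) = 1.520/1.76 = 0.8636 → 0.86
T̂ = 0.86(31.4) + 0.14(14.43) = 27.004 + 2.0202 = 29.0242 → 29.024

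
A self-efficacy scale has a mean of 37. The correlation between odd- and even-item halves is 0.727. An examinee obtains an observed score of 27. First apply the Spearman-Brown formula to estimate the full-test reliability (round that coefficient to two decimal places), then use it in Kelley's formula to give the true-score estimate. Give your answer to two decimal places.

Spearman-Brown: ρ = 2r/(1 + r) = 2(0.727)/(1 + 0.727) = 1.4540/1.727 = 0.8419 → 0.84
T̂ = ρX + (1 − ρ)μ
  = 0.84 × 27 + 0.16 × 37
  = 22.68 + 5.92
  = 28.600
  ≈ 28.60

28.60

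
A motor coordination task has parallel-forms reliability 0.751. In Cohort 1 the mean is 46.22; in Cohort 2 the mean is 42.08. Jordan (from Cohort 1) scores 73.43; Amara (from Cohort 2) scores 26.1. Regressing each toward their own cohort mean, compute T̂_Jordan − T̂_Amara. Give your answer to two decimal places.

36.58

T̂_Jordan = 0.751(73.43) + 0.249(46.22) = 66.6547
T̂_Amara = 0.751(26.1) + 0.249(42.08) = 30.0790
Difference = 66.6547 − 30.0790 = 36.5757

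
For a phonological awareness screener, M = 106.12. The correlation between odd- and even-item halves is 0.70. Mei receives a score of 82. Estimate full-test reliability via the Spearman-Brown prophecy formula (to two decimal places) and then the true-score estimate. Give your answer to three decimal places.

86.342

Spearman-Brown: ρ = 2r/(1 + r) = 2(0.70)/(1 + 0.70) = 1.400/1.70 = 0.8235 → 0.82
T̂ = 0.82(82) + 0.18(106.12) = 67.24 + 19.1016 = 86.3416 → 86.342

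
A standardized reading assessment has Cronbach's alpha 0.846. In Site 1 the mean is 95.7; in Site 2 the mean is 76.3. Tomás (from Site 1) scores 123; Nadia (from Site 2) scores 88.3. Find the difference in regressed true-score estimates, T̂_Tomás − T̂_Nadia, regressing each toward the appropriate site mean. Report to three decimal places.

32.344

T̂_Tomás = 0.846(123) + 0.154(95.7) = 118.79580
T̂_Nadia = 0.846(88.3) + 0.154(76.3) = 86.45200
Difference = 118.79580 − 86.45200 = 32.34380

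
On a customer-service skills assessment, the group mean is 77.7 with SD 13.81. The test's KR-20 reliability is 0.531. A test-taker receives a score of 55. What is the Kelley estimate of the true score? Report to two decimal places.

65.65

T̂ = ρX + (1 − ρ)μ
  = 0.531 × 55 + 0.469 × 77.7
  = 29.205 + 36.4413
  = 65.646
  ≈ 65.65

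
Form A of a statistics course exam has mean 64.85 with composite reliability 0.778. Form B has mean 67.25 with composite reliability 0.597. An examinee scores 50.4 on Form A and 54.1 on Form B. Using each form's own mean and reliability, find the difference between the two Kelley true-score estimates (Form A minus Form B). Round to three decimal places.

T̂_A = 0.778(50.4) + 0.222(64.85) = 53.60790
T̂_B = 0.597(54.1) + 0.403(67.25) = 59.39945
T̂_A − T̂_B = -5.79155

-5.792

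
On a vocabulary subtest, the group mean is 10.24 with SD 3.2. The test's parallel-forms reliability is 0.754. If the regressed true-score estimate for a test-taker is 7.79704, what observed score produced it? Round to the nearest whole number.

T̂ = ρX + (1 − ρ)μ  ⇒  X = (T̂ − (1 − ρ)μ) / ρ
X = (7.79704 − 0.246 × 10.24) / 0.754 = (7.79704 − 2.51904) / 0.754 = 5.27800 / 0.754 = 7.00

7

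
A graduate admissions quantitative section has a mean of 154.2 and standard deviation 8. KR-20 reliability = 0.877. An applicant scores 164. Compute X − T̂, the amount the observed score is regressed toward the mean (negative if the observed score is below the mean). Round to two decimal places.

T̂ = ρX + (1 − ρ)μ
  = 0.877 × 164 + 0.123 × 154.2
  = 143.828 + 18.9666
  = 162.7946
  ≈ 162.795
X − T̂ = 164 − 162.795 = 1.205 → 1.21

1.21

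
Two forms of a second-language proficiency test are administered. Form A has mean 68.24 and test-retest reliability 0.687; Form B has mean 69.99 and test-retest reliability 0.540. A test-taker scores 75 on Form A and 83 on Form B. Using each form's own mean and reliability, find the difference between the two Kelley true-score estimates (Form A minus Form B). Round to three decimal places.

-4.131

T̂_A = 0.687(75) + 0.313(68.24) = 72.88412
T̂_B = 0.540(83) + 0.460(69.99) = 77.01540
T̂_A − T̂_B = -4.13128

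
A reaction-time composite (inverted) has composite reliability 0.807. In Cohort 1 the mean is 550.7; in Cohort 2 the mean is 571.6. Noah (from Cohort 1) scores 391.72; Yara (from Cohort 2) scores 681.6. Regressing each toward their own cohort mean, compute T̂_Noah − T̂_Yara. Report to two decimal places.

T̂_Noah = 0.807(391.72) + 0.193(550.7) = 422.4031
T̂_Yara = 0.807(681.6) + 0.193(571.6) = 660.3700
Difference = 422.4031 − 660.3700 = -237.9669

-237.97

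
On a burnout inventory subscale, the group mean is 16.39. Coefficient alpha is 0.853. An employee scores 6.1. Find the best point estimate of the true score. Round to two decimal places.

T̂ = ρX + (1 − ρ)μ
  = 0.853 × 6.1 + 0.147 × 16.39
  = 5.2033 + 2.40933
  = 7.613
  ≈ 7.61

7.61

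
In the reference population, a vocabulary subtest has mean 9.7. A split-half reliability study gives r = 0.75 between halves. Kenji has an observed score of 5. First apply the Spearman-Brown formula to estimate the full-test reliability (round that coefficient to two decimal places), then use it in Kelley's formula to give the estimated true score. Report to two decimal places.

Spearman-Brown: ρ = 2r/(1 + r) = 2(0.75)/(1 + 0.75) = 1.500/1.75 = 0.8571 → 0.86
Kelley's formula gives T̂ = 0.86·5 + 0.14·9.7 = 4.30 + 1.358 = 5.658.

5.66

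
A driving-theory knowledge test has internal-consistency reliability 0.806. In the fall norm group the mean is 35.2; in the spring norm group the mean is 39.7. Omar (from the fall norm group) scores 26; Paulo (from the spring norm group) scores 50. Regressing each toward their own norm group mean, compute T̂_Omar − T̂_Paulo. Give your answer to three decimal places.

-20.217

T̂_Omar = 0.806(26) + 0.194(35.2) = 27.78480
T̂_Paulo = 0.806(50) + 0.194(39.7) = 48.00180
Difference = 27.78480 − 48.00180 = -20.21700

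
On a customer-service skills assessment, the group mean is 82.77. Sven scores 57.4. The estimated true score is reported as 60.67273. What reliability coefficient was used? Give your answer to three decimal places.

T̂ = ρX + (1 − ρ)μ  ⇒  T̂ − μ = ρ(X − μ)
ρ = (T̂ − μ)/(X − μ) = (60.67273 − 82.77) / (57.4 − 82.77) = -22.09727 / -25.37 = 0.87100

0.871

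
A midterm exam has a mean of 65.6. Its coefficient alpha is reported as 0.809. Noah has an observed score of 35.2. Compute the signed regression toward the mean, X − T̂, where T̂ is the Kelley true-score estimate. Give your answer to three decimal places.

-5.806

T̂ = ρX + (1 − ρ)μ
  = 0.809 × 35.2 + 0.191 × 65.6
  = 28.4768 + 12.5296
  = 41.00640
  ≈ 41.0064
X − T̂ = 35.2 − 41.0064 = -5.8064 → -5.806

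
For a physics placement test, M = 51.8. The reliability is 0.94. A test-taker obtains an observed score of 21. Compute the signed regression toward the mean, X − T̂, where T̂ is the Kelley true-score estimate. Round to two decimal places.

T̂ = ρX + (1 − ρ)μ
  = 0.94 × 21 + 0.06 × 51.8
  = 19.74 + 3.108
  = 22.8480
  ≈ 22.848
X − T̂ = 21 − 22.848 = -1.848 → -1.85

-1.85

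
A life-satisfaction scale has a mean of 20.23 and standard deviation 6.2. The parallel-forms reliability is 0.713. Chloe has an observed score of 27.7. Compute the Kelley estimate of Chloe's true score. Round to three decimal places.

25.556

Kelley's formula gives T̂ = 0.713·27.7 + 0.287·20.23 = 19.7501 + 5.80601 = 25.5561.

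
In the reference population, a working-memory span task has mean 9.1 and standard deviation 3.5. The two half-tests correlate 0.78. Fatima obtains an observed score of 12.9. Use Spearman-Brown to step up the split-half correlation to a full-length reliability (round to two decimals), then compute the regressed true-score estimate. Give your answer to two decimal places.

Spearman-Brown: ρ = 2r/(1 + r) = 2(0.78)/(1 + 0.78) = 1.560/1.78 = 0.8764 → 0.88
T̂ = ρX + (1 − ρ)μ
  = 0.88 × 12.9 + 0.12 × 9.1
  = 11.352 + 1.092
  = 12.444
  ≈ 12.44

12.44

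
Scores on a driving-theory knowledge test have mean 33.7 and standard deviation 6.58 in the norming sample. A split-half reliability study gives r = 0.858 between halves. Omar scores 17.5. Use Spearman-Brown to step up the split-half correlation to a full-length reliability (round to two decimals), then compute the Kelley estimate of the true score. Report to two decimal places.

Spearman-Brown: ρ = 2r/(1 + r) = 2(0.858)/(1 + 0.858) = 1.7160/1.858 = 0.9236 → 0.92
T̂ = 0.92(17.5) + 0.08(33.7) = 16.100 + 2.696 = 18.796 → 18.80

18.80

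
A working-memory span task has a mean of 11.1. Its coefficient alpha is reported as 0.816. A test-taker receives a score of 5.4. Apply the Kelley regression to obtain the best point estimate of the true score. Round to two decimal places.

6.45

T̂ = 0.816(5.4) + 0.184(11.1) = 4.4064 + 2.0424 = 6.449 → 6.45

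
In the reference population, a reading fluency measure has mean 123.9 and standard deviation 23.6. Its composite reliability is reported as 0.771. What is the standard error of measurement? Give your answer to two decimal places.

SEM = SD · √(1 − ρ) = 23.6 × √0.229 = 23.6 × 0.4785 = 11.294

11.29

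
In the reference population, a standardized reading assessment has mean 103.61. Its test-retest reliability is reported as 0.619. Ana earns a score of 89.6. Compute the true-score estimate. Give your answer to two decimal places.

94.94

T̂ = 0.619(89.6) + 0.381(103.61) = 55.4624 + 39.47541 = 94.938 → 94.94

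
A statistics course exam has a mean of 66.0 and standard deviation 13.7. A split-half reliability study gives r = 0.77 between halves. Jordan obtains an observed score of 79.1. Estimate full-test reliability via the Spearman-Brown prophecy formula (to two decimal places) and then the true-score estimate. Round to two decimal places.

77.40

Spearman-Brown: ρ = 2r/(1 + r) = 2(0.77)/(1 + 0.77) = 1.540/1.77 = 0.8701 → 0.87
Weight the observed score by reliability and the mean by (1 − reliability): T̂ = 0.87·79.1 + 0.13·66.0 = 68.817 + 8.580 = 77.397.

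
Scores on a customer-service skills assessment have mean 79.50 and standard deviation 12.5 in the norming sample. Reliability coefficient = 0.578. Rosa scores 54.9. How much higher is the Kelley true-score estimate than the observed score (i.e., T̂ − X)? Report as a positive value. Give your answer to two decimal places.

T̂ = ρX + (1 − ρ)μ
  = 0.578 × 54.9 + 0.422 × 79.50
  = 31.7322 + 33.54900
  = 65.2812
  ≈ 65.281
T̂ − X = 65.281 − 54.9 = 10.381 → 10.38

10.38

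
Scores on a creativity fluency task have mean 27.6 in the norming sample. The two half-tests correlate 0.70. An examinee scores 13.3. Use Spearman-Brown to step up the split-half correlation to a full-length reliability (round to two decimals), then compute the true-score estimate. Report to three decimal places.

15.874

Spearman-Brown: ρ = 2r/(1 + r) = 2(0.70)/(1 + 0.70) = 1.400/1.70 = 0.8235 → 0.82
Weight the observed score by reliability and the mean by (1 − reliability): T̂ = 0.82·13.3 + 0.18·27.6 = 10.906 + 4.968 = 15.8740.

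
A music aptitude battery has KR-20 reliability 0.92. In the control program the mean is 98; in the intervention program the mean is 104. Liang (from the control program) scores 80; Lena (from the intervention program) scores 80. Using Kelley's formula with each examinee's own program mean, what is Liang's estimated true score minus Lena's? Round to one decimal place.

T̂_Liang = 0.92(80) + 0.08(98) = 81.440
T̂_Lena = 0.92(80) + 0.08(104) = 81.920
Difference = 81.440 − 81.920 = -0.480

-0.5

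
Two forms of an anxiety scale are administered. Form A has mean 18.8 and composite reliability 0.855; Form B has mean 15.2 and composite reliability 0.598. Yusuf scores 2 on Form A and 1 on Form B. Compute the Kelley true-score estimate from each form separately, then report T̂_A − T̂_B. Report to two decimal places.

T̂_A = 0.855(2) + 0.145(18.8) = 4.4360
T̂_B = 0.598(1) + 0.402(15.2) = 6.7084
T̂_A − T̂_B = -2.2724

-2.27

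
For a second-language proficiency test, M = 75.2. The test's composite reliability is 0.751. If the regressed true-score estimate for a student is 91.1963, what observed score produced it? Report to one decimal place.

96.5

T̂ = ρX + (1 − ρ)μ  ⇒  X = (T̂ − (1 − ρ)μ) / ρ
X = (91.1963 − 0.249 × 75.2) / 0.751 = (91.1963 − 18.7248) / 0.751 = 72.4715 / 0.751 = 96.500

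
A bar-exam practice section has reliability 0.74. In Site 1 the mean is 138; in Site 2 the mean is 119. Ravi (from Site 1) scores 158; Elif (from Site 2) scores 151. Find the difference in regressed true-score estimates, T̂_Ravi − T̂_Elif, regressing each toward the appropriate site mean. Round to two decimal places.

T̂_Ravi = 0.74(158) + 0.26(138) = 152.8000
T̂_Elif = 0.74(151) + 0.26(119) = 142.6800
Difference = 152.8000 − 142.6800 = 10.1200

10.12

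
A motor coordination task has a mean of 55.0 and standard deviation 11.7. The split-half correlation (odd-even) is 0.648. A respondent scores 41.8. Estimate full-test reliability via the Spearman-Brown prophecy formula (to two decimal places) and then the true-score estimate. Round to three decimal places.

44.572

Spearman-Brown: ρ = 2r/(1 + r) = 2(0.648)/(1 + 0.648) = 1.2960/1.648 = 0.7864 → 0.79
Weight the observed score by reliability and the mean by (1 − reliability): T̂ = 0.79·41.8 + 0.21·55.0 = 33.022 + 11.550 = 44.5720.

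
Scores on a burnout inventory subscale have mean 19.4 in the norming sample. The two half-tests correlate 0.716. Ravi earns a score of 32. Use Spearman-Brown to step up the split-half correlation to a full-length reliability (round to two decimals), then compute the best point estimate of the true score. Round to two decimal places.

Spearman-Brown: ρ = 2r/(1 + r) = 2(0.716)/(1 + 0.716) = 1.4320/1.716 = 0.8345 → 0.83
T̂ = ρX + (1 − ρ)μ
  = 0.83 × 32 + 0.17 × 19.4
  = 26.56 + 3.298
  = 29.858
  ≈ 29.86

29.86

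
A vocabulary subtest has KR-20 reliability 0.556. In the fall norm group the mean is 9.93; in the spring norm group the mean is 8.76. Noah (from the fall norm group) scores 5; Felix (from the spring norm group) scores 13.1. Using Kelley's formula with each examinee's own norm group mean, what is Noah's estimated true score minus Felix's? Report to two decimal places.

-3.98

T̂_Noah = 0.556(5) + 0.444(9.93) = 7.1889
T̂_Felix = 0.556(13.1) + 0.444(8.76) = 11.1730
Difference = 7.1889 − 11.1730 = -3.9841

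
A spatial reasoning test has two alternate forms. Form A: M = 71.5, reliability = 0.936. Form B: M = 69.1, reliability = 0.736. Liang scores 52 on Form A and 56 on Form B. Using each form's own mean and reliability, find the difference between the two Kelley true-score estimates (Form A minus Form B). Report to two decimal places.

T̂_A = 0.936(52) + 0.064(71.5) = 53.2480
T̂_B = 0.736(56) + 0.264(69.1) = 59.4584
T̂_A − T̂_B = -6.2104

-6.21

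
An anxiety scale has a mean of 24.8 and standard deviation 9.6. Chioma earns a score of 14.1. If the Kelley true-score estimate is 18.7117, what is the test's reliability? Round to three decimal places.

T̂ = ρX + (1 − ρ)μ  ⇒  T̂ − μ = ρ(X − μ)
ρ = (T̂ − μ)/(X − μ) = (18.7117 − 24.8) / (14.1 − 24.8) = -6.0883 / -10.7 = 0.56900

0.569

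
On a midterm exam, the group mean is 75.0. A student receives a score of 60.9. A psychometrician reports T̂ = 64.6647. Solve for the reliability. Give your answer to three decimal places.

T̂ = ρX + (1 − ρ)μ  ⇒  T̂ − μ = ρ(X − μ)
ρ = (T̂ − μ)/(X − μ) = (64.6647 − 75.0) / (60.9 − 75.0) = -10.3353 / -14.1 = 0.73300

0.733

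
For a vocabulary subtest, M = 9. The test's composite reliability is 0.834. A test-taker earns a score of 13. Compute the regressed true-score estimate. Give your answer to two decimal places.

12.34

T̂ = ρX + (1 − ρ)μ
  = 0.834 × 13 + 0.166 × 9
  = 10.842 + 1.494
  = 12.336
  ≈ 12.34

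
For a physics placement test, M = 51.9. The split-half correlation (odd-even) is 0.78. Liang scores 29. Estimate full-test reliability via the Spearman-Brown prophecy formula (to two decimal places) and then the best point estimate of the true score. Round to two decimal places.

Spearman-Brown: ρ = 2r/(1 + r) = 2(0.78)/(1 + 0.78) = 1.560/1.78 = 0.8764 → 0.88
T̂ = 0.88(29) + 0.12(51.9) = 25.52 + 6.228 = 31.748 → 31.75

31.75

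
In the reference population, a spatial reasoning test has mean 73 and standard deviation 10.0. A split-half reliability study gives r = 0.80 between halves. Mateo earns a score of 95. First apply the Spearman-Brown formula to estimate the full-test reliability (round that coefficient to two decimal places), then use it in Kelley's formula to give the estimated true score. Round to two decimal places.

92.58

Spearman-Brown: ρ = 2r/(1 + r) = 2(0.80)/(1 + 0.80) = 1.600/1.80 = 0.8889 → 0.89
Weight the observed score by reliability and the mean by (1 − reliability): T̂ = 0.89·95 + 0.11·73 = 84.55 + 8.03 = 92.580.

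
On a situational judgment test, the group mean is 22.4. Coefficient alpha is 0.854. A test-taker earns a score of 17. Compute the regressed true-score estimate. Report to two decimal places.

17.79

T̂ = ρX + (1 − ρ)μ
  = 0.854 × 17 + 0.146 × 22.4
  = 14.518 + 3.2704
  = 17.788
  ≈ 17.79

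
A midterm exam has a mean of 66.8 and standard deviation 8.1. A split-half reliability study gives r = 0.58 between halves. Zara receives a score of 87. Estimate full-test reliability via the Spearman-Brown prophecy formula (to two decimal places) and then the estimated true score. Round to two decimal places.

Spearman-Brown: ρ = 2r/(1 + r) = 2(0.58)/(1 + 0.58) = 1.160/1.58 = 0.7342 → 0.73
Kelley's formula gives T̂ = 0.73·87 + 0.27·66.8 = 63.51 + 18.036 = 81.546.

81.55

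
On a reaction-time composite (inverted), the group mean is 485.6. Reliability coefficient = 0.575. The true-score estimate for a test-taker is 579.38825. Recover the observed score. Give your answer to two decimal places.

T̂ = ρX + (1 − ρ)μ  ⇒  X = (T̂ − (1 − ρ)μ) / ρ
X = (579.38825 − 0.425 × 485.6) / 0.575 = (579.38825 − 206.3800) / 0.575 = 373.00825 / 0.575 = 648.7100

648.71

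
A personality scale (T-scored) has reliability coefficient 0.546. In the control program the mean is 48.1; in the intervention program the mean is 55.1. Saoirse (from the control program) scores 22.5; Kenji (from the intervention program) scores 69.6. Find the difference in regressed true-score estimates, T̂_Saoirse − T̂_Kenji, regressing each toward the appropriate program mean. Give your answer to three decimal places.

T̂_Saoirse = 0.546(22.5) + 0.454(48.1) = 34.12240
T̂_Kenji = 0.546(69.6) + 0.454(55.1) = 63.01700
Difference = 34.12240 − 63.01700 = -28.89460

-28.895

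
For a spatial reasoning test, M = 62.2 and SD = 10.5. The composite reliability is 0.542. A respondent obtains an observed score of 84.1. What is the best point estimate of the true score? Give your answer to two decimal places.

74.07

T̂ = 0.542(84.1) + 0.458(62.2) = 45.5822 + 28.4876 = 74.070 → 74.07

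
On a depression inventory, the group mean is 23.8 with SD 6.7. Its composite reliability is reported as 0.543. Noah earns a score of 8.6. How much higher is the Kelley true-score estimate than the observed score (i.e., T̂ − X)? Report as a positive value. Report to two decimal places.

6.95

T̂ = ρX + (1 − ρ)μ
  = 0.543 × 8.6 + 0.457 × 23.8
  = 4.6698 + 10.8766
  = 15.5464
  ≈ 15.546
T̂ − X = 15.546 − 8.6 = 6.946 → 6.95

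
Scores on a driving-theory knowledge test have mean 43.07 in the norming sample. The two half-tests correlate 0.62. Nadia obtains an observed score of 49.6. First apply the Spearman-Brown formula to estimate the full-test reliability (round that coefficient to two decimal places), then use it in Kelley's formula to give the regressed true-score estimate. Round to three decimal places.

48.098

Spearman-Brown: ρ = 2r/(1 + r) = 2(0.62)/(1 + 0.62) = 1.240/1.62 = 0.7654 → 0.77
T̂ = 0.77(49.6) + 0.23(43.07) = 38.192 + 9.9061 = 48.0981 → 48.098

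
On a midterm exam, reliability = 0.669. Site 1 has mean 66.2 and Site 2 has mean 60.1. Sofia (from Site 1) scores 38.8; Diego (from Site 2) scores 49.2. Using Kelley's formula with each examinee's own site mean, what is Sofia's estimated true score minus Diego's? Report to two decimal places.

-4.94

T̂_Sofia = 0.669(38.8) + 0.331(66.2) = 47.8694
T̂_Diego = 0.669(49.2) + 0.331(60.1) = 52.8079
Difference = 47.8694 − 52.8079 = -4.9385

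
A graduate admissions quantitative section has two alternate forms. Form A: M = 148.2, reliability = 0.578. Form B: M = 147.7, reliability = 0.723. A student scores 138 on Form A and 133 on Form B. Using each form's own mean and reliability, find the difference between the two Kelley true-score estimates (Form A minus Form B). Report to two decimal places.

5.23

T̂_A = 0.578(138) + 0.422(148.2) = 142.3044
T̂_B = 0.723(133) + 0.277(147.7) = 137.0719
T̂_A − T̂_B = 5.2325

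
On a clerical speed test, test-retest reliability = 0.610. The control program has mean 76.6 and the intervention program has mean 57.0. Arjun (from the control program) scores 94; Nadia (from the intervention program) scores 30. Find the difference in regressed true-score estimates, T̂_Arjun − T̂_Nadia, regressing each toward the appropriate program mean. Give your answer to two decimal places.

46.68

T̂_Arjun = 0.610(94) + 0.390(76.6) = 87.2140
T̂_Nadia = 0.610(30) + 0.390(57.0) = 40.5300
Difference = 87.2140 − 40.5300 = 46.6840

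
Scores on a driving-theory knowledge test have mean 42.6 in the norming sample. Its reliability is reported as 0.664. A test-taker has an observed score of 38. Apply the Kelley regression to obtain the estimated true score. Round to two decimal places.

39.55

Weight the observed score by reliability and the mean by (1 − reliability): T̂ = 0.664·38 + 0.336·42.6 = 25.232 + 14.3136 = 39.546.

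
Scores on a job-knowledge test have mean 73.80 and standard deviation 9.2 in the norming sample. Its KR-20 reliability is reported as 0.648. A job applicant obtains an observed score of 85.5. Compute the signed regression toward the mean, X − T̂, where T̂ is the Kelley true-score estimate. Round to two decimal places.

T̂ = ρX + (1 − ρ)μ
  = 0.648 × 85.5 + 0.352 × 73.80
  = 55.4040 + 25.97760
  = 81.3816
  ≈ 81.382
X − T̂ = 85.5 − 81.382 = 4.118 → 4.12

4.12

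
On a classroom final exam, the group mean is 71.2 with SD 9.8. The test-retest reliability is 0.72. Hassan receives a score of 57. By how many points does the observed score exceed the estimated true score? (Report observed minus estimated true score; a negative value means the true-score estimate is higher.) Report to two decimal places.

-3.98

Kelley's formula gives T̂ = 0.72·57 + 0.28·71.2 = 41.04 + 19.936 = 60.9760.
X − T̂ = 57 − 60.976 = -3.976 → -3.98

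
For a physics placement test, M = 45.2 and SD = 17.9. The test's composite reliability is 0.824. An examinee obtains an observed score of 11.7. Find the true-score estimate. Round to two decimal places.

17.60

T̂ = ρX + (1 − ρ)μ
  = 0.824 × 11.7 + 0.176 × 45.2
  = 9.6408 + 7.9552
  = 17.596
  ≈ 17.60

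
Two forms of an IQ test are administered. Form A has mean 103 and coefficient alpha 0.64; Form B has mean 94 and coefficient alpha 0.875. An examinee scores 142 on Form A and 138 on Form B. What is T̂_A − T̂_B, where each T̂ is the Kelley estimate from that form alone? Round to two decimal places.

T̂_A = 0.64(142) + 0.36(103) = 127.9600
T̂_B = 0.875(138) + 0.125(94) = 132.5000
T̂_A − T̂_B = -4.5400

-4.54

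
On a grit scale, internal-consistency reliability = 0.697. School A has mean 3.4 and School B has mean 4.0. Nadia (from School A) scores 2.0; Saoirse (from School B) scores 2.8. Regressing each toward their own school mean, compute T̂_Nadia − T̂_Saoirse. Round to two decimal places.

-0.74

T̂_Nadia = 0.697(2.0) + 0.303(3.4) = 2.4242
T̂_Saoirse = 0.697(2.8) + 0.303(4.0) = 3.1636
Difference = 2.4242 − 3.1636 = -0.7394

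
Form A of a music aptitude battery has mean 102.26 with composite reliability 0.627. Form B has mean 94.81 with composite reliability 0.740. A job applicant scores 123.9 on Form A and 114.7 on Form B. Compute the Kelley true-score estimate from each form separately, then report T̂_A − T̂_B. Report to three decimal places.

6.300

T̂_A = 0.627(123.9) + 0.373(102.26) = 115.82828
T̂_B = 0.740(114.7) + 0.260(94.81) = 109.52860
T̂_A − T̂_B = 6.29968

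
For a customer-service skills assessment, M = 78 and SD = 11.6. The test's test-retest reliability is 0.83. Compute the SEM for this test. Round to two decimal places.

SEM = SD · √(1 − ρ) = 11.6 × √0.17 = 11.6 × 0.4123 = 4.783

4.78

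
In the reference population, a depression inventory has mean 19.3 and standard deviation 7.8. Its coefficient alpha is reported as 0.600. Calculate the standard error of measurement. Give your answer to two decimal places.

SEM = SD · √(1 − ρ) = 7.8 × √0.400 = 7.8 × 0.6325 = 4.933

4.93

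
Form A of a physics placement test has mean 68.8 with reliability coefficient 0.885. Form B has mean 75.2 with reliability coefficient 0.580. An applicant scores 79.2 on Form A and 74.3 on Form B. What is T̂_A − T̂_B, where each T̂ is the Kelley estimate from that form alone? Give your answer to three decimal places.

3.326

T̂_A = 0.885(79.2) + 0.115(68.8) = 78.00400
T̂_B = 0.580(74.3) + 0.420(75.2) = 74.67800
T̂_A − T̂_B = 3.32600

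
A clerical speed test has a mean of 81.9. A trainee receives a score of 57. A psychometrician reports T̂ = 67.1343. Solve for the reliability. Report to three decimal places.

0.593

T̂ = ρX + (1 − ρ)μ  ⇒  T̂ − μ = ρ(X − μ)
ρ = (T̂ − μ)/(X − μ) = (67.1343 − 81.9) / (57 − 81.9) = -14.7657 / -24.9 = 0.59300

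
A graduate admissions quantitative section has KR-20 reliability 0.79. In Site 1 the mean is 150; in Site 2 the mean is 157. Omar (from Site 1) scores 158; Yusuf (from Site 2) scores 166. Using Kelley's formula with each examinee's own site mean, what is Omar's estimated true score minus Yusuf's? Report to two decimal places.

-7.79

T̂_Omar = 0.79(158) + 0.21(150) = 156.3200
T̂_Yusuf = 0.79(166) + 0.21(157) = 164.1100
Difference = 156.3200 − 164.1100 = -7.7900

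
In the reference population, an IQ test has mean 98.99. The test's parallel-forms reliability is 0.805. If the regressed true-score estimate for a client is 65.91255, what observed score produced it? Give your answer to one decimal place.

57.9

T̂ = ρX + (1 − ρ)μ  ⇒  X = (T̂ − (1 − ρ)μ) / ρ
X = (65.91255 − 0.195 × 98.99) / 0.805 = (65.91255 − 19.30305) / 0.805 = 46.60950 / 0.805 = 57.900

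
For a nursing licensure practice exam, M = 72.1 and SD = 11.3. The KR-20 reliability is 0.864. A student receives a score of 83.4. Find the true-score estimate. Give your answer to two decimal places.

81.86

T̂ = 0.864(83.4) + 0.136(72.1) = 72.0576 + 9.8056 = 81.863 → 81.86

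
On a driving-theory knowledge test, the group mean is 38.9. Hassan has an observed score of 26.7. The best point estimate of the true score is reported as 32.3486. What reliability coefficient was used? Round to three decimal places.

T̂ = ρX + (1 − ρ)μ  ⇒  T̂ − μ = ρ(X − μ)
ρ = (T̂ − μ)/(X − μ) = (32.3486 − 38.9) / (26.7 − 38.9) = -6.5514 / -12.2 = 0.53700

0.537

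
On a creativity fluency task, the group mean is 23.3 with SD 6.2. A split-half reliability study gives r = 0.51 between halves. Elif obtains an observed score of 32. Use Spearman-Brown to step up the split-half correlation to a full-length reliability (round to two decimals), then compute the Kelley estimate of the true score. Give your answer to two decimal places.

29.22

Spearman-Brown: ρ = 2r/(1 + r) = 2(0.51)/(1 + 0.51) = 1.020/1.51 = 0.6755 → 0.68
Kelley's formula gives T̂ = 0.68·32 + 0.32·23.3 = 21.76 + 7.456 = 29.216.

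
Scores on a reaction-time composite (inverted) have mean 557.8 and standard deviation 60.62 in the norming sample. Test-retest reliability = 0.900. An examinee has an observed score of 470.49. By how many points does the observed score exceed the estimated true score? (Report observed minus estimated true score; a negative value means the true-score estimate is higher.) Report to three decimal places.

-8.731

T̂ = ρX + (1 − ρ)μ
  = 0.900 × 470.49 + 0.100 × 557.8
  = 423.44100 + 55.7800
  = 479.22100
  ≈ 479.2210
X − T̂ = 470.49 − 479.2210 = -8.7310 → -8.731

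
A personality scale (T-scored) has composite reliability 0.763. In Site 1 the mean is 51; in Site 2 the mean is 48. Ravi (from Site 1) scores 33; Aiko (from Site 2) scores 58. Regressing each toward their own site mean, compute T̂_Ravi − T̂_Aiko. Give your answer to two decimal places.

-18.36

T̂_Ravi = 0.763(33) + 0.237(51) = 37.2660
T̂_Aiko = 0.763(58) + 0.237(48) = 55.6300
Difference = 37.2660 − 55.6300 = -18.3640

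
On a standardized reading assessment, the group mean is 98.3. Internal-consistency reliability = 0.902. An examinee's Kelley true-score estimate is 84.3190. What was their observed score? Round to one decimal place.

82.8

T̂ = ρX + (1 − ρ)μ  ⇒  X = (T̂ − (1 − ρ)μ) / ρ
X = (84.3190 − 0.098 × 98.3) / 0.902 = (84.3190 − 9.6334) / 0.902 = 74.6856 / 0.902 = 82.800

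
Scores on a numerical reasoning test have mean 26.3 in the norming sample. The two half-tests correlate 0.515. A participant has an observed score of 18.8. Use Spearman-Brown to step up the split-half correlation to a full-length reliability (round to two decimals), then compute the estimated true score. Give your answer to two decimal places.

21.20

Spearman-Brown: ρ = 2r/(1 + r) = 2(0.515)/(1 + 0.515) = 1.0300/1.515 = 0.6799 → 0.68
T̂ = ρX + (1 − ρ)μ
  = 0.68 × 18.8 + 0.32 × 26.3
  = 12.784 + 8.416
  = 21.200
  ≈ 21.20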